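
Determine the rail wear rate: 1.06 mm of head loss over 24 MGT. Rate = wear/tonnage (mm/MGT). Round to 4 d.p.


Wear rate = total wear / cumulative tonnage
Rate = 1.06 / 24
Rate = 0.0442 mm/MGT

0.0442


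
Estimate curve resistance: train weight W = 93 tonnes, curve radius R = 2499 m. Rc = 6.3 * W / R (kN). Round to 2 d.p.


Rc = 6.3 * W / R
Rc = 6.3 * 93 / 2499
Rc = 585.9 / 2499
Rc = 0.23 kN

0.23


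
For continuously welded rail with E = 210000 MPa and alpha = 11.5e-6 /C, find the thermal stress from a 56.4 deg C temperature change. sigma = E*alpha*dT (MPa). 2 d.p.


sigma = E * alpha * dT
sigma = 210000 * 11.5e-6 * 56.4
sigma = 2.415 * 56.4
sigma = 136.21 MPa

136.21


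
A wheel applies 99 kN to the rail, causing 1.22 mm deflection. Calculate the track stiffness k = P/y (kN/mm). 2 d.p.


Track stiffness k = P / y
k = 99 / 1.22
k = 81.15 kN/mm

81.15


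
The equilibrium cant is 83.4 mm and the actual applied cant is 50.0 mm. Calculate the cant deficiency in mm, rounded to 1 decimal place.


Cant deficiency = equilibrium cant - actual cant
CD = 83.4 - 50.0
CD = 33.4 mm

33.4


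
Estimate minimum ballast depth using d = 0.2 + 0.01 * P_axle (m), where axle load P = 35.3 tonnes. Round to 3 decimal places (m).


d = 0.2 + 0.01 * 35.3
d = 0.2 + 0.353
d = 0.553 m

0.553


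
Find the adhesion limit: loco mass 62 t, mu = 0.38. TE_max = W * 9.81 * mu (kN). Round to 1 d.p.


TE_max = W * g * mu
TE_max = 62 * 9.81 * 0.38
TE_max = 608.22 * 0.38
TE_max = 231.1 kN

231.1


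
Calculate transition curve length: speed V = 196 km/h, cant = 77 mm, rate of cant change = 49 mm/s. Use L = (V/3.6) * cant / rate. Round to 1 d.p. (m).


Convert speed: V = 196 / 3.6 = 54.4444 m/s
L = 54.4444 * 77 / 49
L = 4192.2222 / 49
L = 85.6 m

85.6


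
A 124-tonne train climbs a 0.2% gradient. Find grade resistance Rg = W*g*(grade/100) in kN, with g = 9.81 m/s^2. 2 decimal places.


Rg = W * 9.81 * grade / 100
Rg = 124 * 9.81 * 0.2 / 100
Rg = 1216.44 * 0.002
Rg = 2.43 kN

2.43


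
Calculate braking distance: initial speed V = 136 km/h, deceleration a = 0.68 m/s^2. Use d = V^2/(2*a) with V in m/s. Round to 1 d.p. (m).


Convert speed: V = 136 / 3.6 = 37.7778 m/s
V^2 = 1427.1605
d = 1427.1605 / (2 * 0.68)
d = 1427.1605 / 1.36
d = 1049.4 m

1049.4


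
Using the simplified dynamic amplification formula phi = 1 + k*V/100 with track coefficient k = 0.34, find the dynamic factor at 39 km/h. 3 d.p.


phi = 1 + k * V / 100
phi = 1 + 0.34 * 39 / 100
phi = 1 + 0.1326
phi = 1.133

1.133


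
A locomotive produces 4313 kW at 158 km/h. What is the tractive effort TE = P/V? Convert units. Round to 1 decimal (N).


Convert: P = 4313 kW = 4313000 W
V = 158 / 3.6 = 43.8889 m/s
TE = 4313000 / 43.8889
TE = 98270.9 N

98270.9


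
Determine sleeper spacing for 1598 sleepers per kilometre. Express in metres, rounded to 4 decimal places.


Spacing = 1000 m / number of sleepers
Spacing = 1000 / 1598
Spacing = 0.6258 m

0.6258


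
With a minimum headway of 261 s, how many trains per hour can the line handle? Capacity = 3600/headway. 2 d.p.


Capacity = 3600 / headway
Capacity = 3600 / 261
Capacity = 13.79 trains/hour

13.79


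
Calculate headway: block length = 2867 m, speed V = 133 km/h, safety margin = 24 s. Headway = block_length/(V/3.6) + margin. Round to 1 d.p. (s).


V = 133 / 3.6 = 36.9444 m/s
Block traversal time = 2867 / 36.9444 = 77.603 s
Headway = 77.603 + 24
Headway = 101.6 s

101.6


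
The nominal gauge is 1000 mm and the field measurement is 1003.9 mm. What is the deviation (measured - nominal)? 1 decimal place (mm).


Deviation = measured - nominal
Deviation = 1003.9 - 1000
Deviation = 3.9 mm

3.9


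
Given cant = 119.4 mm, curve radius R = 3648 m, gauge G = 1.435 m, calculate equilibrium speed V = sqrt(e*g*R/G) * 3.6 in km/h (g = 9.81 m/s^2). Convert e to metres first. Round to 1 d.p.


Convert cant: e = 119.4 mm = 0.1194 m
V_ms = sqrt(0.1194 * 9.81 * 3648 / 1.435)
V_ms = sqrt(2977.667925) = 54.568 m/s
V = 54.568 * 3.6 = 196.4 km/h

196.4


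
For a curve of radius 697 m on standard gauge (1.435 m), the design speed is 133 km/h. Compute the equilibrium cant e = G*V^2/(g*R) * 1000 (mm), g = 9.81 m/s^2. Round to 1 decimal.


Convert speed: V = 133 / 3.6 = 36.9444 m/s
Apply formula: e = 1.435 * 36.9444^2 / (9.81 * 697)
e = 1.435 * 1364.892 / 6837.57
e = 0.28645 m = 286.4 mm

286.4


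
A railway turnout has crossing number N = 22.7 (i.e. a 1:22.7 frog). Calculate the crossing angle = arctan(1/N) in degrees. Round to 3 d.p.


1/N = 1/22.7 = 0.044053
angle = arctan(0.044053) = 0.044024 rad
angle = 0.044024 * 180/pi = 2.522 degrees

2.522


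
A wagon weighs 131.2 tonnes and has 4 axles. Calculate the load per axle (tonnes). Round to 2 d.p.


Load per axle = total weight / number of axles
Load = 131.2 / 4
Load = 32.80 tonnes

32.80


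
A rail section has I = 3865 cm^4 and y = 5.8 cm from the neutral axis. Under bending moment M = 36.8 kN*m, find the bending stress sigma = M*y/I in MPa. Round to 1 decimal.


Convert units:
M = 36.8 kN*m = 36800000 N*mm
y = 5.8 cm = 58 mm
I = 3865 cm^4 = 38650000 mm^4
sigma = 36800000 * 58 / 38650000
sigma = 55.2 MPa

55.2


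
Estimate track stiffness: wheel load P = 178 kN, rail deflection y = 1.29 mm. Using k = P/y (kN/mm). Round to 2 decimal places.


Track stiffness k = P / y
k = 178 / 1.29
k = 137.98 kN/mm

137.98


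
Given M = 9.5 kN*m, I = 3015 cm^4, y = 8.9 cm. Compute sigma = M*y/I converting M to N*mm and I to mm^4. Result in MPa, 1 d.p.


Convert units:
M = 9.5 kN*m = 9500000 N*mm
y = 8.9 cm = 89 mm
I = 3015 cm^4 = 30150000 mm^4
sigma = 9500000 * 89 / 30150000
sigma = 28.0 MPa

28.0


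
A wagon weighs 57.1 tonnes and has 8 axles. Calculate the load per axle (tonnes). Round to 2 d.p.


Load per axle = total weight / number of axles
Load = 57.1 / 8
Load = 7.14 tonnes

7.14


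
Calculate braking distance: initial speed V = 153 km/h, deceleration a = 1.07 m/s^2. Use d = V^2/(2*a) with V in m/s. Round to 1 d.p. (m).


Convert speed: V = 153 / 3.6 = 42.5 m/s
V^2 = 1806.25
d = 1806.25 / (2 * 1.07)
d = 1806.25 / 2.14
d = 844.0 m

844.0


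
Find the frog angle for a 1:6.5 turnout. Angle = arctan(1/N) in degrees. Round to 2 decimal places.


1/N = 1/6.5 = 0.153846
angle = arctan(0.153846) = 0.152649 rad
angle = 0.152649 * 180/pi = 8.75 degrees

8.75


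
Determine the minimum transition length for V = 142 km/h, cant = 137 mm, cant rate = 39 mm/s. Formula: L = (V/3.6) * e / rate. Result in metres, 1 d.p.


Convert speed: V = 142 / 3.6 = 39.4444 m/s
L = 39.4444 * 137 / 39
L = 5403.8889 / 39
L = 138.6 m

138.6


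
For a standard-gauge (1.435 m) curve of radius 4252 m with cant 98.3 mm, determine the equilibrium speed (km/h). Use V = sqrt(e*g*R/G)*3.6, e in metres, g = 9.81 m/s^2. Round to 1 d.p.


Convert cant: e = 98.3 mm = 0.0983 m
V_ms = sqrt(0.0983 * 9.81 * 4252 / 1.435)
V_ms = sqrt(2857.352889) = 53.4542 m/s
V = 53.4542 * 3.6 = 192.4 km/h

192.4


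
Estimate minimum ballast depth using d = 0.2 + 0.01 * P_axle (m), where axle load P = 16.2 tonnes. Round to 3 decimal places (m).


d = 0.2 + 0.01 * 16.2
d = 0.2 + 0.162
d = 0.362 m

0.362


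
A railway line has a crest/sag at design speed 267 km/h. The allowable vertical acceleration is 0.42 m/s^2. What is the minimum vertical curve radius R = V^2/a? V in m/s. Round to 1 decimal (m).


Convert speed: V = 267 / 3.6 = 74.1667 m/s
V^2 = 5500.6944 m^2/s^2
R_v = 5500.6944 / 0.42
R_v = 13096.9 m

13096.9


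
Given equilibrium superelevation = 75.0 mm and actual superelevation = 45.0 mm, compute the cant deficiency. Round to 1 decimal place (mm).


Cant deficiency = equilibrium cant - actual cant
CD = 75.0 - 45.0
CD = 30.0 mm

30.0


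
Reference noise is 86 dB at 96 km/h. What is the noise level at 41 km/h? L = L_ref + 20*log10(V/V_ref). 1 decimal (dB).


V/V_ref = 41 / 96 = 0.427083
log10(0.427083) = -0.369487
20 * -0.369487 = -7.3897
L = 86 + -7.3897 = 78.6 dB

78.6


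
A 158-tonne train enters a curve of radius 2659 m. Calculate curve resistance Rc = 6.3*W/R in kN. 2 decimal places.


Rc = 6.3 * W / R
Rc = 6.3 * 158 / 2659
Rc = 995.4 / 2659
Rc = 0.37 kN

0.37


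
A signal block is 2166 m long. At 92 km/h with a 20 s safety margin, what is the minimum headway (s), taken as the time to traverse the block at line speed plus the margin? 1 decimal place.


V = 92 / 3.6 = 25.5556 m/s
Block traversal time = 2166 / 25.5556 = 84.7565 s
Headway = 84.7565 + 20
Headway = 104.8 s

104.8


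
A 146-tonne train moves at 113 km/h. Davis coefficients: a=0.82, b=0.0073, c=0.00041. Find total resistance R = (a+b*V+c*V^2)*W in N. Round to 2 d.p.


b*V = 0.0073 * 113 = 0.8249
c*V^2 = 0.00041 * 12769 = 5.23529
R_per_t = 0.82 + 0.8249 + 5.23529 = 6.88019 N/t
R_total = 6.88019 * 146 = 1004.51 N

1004.51


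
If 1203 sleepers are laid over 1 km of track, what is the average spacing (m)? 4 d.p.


Spacing = 1000 m / number of sleepers
Spacing = 1000 / 1203
Spacing = 0.8313 m

0.8313


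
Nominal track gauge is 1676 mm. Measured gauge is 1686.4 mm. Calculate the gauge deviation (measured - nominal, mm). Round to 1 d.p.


Deviation = measured - nominal
Deviation = 1686.4 - 1676
Deviation = 10.4 mm

10.4


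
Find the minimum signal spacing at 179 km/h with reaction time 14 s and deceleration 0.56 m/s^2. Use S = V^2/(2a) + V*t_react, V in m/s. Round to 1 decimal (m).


V = 179 / 3.6 = 49.7222 m/s
Braking distance = 49.7222^2 / (2*0.56) = 2207.4102 m
Sighting distance = 49.7222 * 14 = 696.1111 m
S = 2207.4102 + 696.1111 = 2903.5 m

2903.5


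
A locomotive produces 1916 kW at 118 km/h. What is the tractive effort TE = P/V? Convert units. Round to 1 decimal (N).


Convert: P = 1916 kW = 1916000 W
V = 118 / 3.6 = 32.7778 m/s
TE = 1916000 / 32.7778
TE = 58454.2 N

58454.2


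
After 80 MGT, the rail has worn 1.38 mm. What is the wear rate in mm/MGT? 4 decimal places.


Wear rate = total wear / cumulative tonnage
Rate = 1.38 / 80
Rate = 0.0173 mm/MGT

0.0173


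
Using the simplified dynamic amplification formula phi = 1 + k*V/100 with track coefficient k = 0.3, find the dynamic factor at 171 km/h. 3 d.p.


phi = 1 + k * V / 100
phi = 1 + 0.3 * 171 / 100
phi = 1 + 0.513
phi = 1.513

1.513


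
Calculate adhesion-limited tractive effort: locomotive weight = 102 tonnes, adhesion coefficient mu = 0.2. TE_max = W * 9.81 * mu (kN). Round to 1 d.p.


TE_max = W * g * mu
TE_max = 102 * 9.81 * 0.2
TE_max = 1000.62 * 0.2
TE_max = 200.1 kN

200.1


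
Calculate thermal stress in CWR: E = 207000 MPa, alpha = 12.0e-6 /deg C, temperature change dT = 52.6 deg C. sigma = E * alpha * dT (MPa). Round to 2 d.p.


sigma = E * alpha * dT
sigma = 207000 * 12.0e-6 * 52.6
sigma = 2.484 * 52.6
sigma = 130.66 MPa

130.66


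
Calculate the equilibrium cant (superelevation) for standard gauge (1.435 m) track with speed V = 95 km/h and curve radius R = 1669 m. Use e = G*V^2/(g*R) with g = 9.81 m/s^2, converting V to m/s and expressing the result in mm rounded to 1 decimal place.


Convert speed: V = 95 / 3.6 = 26.3889 m/s
Apply formula: e = 1.435 * 26.3889^2 / (9.81 * 1669)
e = 1.435 * 696.3735 / 16372.89
e = 0.061034 m = 61.0 mm

61.0


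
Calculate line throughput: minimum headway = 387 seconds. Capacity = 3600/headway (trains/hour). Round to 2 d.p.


Capacity = 3600 / headway
Capacity = 3600 / 387
Capacity = 9.30 trains/hour

9.30


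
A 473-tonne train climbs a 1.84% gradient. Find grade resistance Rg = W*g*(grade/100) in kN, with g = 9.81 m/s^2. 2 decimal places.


Rg = W * 9.81 * grade / 100
Rg = 473 * 9.81 * 1.84 / 100
Rg = 4640.13 * 0.0184
Rg = 85.38 kN

85.38


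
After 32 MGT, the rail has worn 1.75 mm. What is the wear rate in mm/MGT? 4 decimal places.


Wear rate = total wear / cumulative tonnage
Rate = 1.75 / 32
Rate = 0.0547 mm/MGT

0.0547


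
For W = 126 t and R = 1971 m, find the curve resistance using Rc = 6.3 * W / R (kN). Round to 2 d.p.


Rc = 6.3 * W / R
Rc = 6.3 * 126 / 1971
Rc = 793.8 / 1971
Rc = 0.40 kN

0.40


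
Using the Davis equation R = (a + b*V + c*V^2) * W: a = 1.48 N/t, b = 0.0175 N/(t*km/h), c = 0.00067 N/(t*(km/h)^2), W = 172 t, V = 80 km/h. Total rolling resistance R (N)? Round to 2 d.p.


b*V = 0.0175 * 80 = 1.4
c*V^2 = 0.00067 * 6400 = 4.288
R_per_t = 1.48 + 1.4 + 4.288 = 7.168 N/t
R_total = 7.168 * 172 = 1232.90 N

1232.90


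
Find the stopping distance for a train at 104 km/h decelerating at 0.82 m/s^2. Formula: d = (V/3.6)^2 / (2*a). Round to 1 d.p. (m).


Convert speed: V = 104 / 3.6 = 28.8889 m/s
V^2 = 834.5679
d = 834.5679 / (2 * 0.82)
d = 834.5679 / 1.64
d = 508.9 m

508.9


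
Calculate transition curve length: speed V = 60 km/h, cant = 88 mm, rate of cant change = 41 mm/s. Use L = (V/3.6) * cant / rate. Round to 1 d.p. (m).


Convert speed: V = 60 / 3.6 = 16.6667 m/s
L = 16.6667 * 88 / 41
L = 1466.6667 / 41
L = 35.8 m

35.8


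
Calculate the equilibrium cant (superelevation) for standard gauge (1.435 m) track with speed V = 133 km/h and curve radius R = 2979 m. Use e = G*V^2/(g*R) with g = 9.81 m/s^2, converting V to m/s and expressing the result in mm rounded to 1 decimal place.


Convert speed: V = 133 / 3.6 = 36.9444 m/s
Apply formula: e = 1.435 * 36.9444^2 / (9.81 * 2979)
e = 1.435 * 1364.892 / 29223.99
e = 0.067021 m = 67.0 mm

67.0


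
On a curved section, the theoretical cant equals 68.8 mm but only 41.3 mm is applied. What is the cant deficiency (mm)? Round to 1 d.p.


Cant deficiency = equilibrium cant - actual cant
CD = 68.8 - 41.3
CD = 27.5 mm

27.5


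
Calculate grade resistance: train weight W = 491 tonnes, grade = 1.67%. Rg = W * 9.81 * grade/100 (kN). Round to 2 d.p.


Rg = W * 9.81 * grade / 100
Rg = 491 * 9.81 * 1.67 / 100
Rg = 4816.71 * 0.0167
Rg = 80.44 kN

80.44


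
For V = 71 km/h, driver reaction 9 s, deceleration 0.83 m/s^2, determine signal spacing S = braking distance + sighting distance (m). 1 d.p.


V = 71 / 3.6 = 19.7222 m/s
Braking distance = 19.7222^2 / (2*0.83) = 234.3169 m
Sighting distance = 19.7222 * 9 = 177.5 m
S = 234.3169 + 177.5 = 411.8 m

411.8


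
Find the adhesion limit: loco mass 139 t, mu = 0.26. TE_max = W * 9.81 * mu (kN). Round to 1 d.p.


TE_max = W * g * mu
TE_max = 139 * 9.81 * 0.26
TE_max = 1363.59 * 0.26
TE_max = 354.5 kN

354.5


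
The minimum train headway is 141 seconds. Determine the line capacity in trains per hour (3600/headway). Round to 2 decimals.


Capacity = 3600 / headway
Capacity = 3600 / 141
Capacity = 25.53 trains/hour

25.53


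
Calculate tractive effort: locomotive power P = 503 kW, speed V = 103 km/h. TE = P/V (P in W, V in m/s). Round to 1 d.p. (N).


Convert: P = 503 kW = 503000 W
V = 103 / 3.6 = 28.6111 m/s
TE = 503000 / 28.6111
TE = 17580.6 N

17580.6


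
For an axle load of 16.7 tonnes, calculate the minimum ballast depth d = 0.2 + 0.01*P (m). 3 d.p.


d = 0.2 + 0.01 * 16.7
d = 0.2 + 0.167
d = 0.367 m

0.367


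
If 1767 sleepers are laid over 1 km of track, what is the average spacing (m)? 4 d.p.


Spacing = 1000 m / number of sleepers
Spacing = 1000 / 1767
Spacing = 0.5659 m

0.5659


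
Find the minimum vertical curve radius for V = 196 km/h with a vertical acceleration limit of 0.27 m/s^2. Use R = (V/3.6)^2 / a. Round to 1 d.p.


Convert speed: V = 196 / 3.6 = 54.4444 m/s
V^2 = 2964.1975 m^2/s^2
R_v = 2964.1975 / 0.27
R_v = 10978.5 m

10978.5


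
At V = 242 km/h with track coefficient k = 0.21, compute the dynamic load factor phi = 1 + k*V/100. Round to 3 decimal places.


phi = 1 + k * V / 100
phi = 1 + 0.21 * 242 / 100
phi = 1 + 0.5082
phi = 1.508

1.508


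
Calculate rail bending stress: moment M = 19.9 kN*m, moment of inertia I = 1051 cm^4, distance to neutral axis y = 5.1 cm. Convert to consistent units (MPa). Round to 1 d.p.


Convert units:
M = 19.9 kN*m = 19900000 N*mm
y = 5.1 cm = 51 mm
I = 1051 cm^4 = 10510000 mm^4
sigma = 19900000 * 51 / 10510000
sigma = 96.6 MPa

96.6


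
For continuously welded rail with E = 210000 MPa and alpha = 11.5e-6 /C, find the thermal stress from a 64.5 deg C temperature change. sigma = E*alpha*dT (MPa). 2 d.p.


sigma = E * alpha * dT
sigma = 210000 * 11.5e-6 * 64.5
sigma = 2.415 * 64.5
sigma = 155.77 MPa

155.77


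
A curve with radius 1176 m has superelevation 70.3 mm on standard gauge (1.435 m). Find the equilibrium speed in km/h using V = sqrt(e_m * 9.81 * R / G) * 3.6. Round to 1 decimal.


Convert cant: e = 70.3 mm = 0.0703 m
V_ms = sqrt(0.0703 * 9.81 * 1176 / 1.435)
V_ms = sqrt(565.170849) = 23.7733 m/s
V = 23.7733 * 3.6 = 85.6 km/h

85.6


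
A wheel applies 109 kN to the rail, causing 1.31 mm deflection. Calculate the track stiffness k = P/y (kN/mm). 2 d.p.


Track stiffness k = P / y
k = 109 / 1.31
k = 83.21 kN/mm

83.21


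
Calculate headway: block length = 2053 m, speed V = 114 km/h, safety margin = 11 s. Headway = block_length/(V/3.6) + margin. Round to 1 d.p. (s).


V = 114 / 3.6 = 31.6667 m/s
Block traversal time = 2053 / 31.6667 = 64.8316 s
Headway = 64.8316 + 11
Headway = 75.8 s

75.8


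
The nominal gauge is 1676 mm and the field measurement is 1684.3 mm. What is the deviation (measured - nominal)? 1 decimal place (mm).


Deviation = measured - nominal
Deviation = 1684.3 - 1676
Deviation = 8.3 mm

8.3


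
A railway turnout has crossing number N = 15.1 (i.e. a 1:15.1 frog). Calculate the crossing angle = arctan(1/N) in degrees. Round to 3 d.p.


1/N = 1/15.1 = 0.066225
angle = arctan(0.066225) = 0.066129 rad
angle = 0.066129 * 180/pi = 3.789 degrees

3.789


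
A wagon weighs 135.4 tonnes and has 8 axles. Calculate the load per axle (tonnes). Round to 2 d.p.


Load per axle = total weight / number of axles
Load = 135.4 / 8
Load = 16.93 tonnes

16.93


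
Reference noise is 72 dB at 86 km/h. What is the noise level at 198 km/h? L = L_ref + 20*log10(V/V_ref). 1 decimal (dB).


V/V_ref = 198 / 86 = 2.302326
log10(2.302326) = 0.362167
20 * 0.362167 = 7.2433
L = 72 + 7.2433 = 79.2 dB

79.2


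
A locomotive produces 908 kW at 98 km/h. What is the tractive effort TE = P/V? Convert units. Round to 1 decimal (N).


Convert: P = 908 kW = 908000 W
V = 98 / 3.6 = 27.2222 m/s
TE = 908000 / 27.2222
TE = 33355.1 N

33355.1


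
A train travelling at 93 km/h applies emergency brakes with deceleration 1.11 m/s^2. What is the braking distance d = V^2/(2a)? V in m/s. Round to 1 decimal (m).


Convert speed: V = 93 / 3.6 = 25.8333 m/s
V^2 = 667.3611
d = 667.3611 / (2 * 1.11)
d = 667.3611 / 2.22
d = 300.6 m

300.6


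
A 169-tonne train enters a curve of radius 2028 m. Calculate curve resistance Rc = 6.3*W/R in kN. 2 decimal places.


Rc = 6.3 * W / R
Rc = 6.3 * 169 / 2028
Rc = 1064.7 / 2028
Rc = 0.53 kN

0.53


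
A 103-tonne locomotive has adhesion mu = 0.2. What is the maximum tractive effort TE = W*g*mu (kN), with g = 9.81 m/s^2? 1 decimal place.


TE_max = W * g * mu
TE_max = 103 * 9.81 * 0.2
TE_max = 1010.43 * 0.2
TE_max = 202.1 kN

202.1


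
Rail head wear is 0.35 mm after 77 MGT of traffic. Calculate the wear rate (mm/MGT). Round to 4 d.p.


Wear rate = total wear / cumulative tonnage
Rate = 0.35 / 77
Rate = 0.0045 mm/MGT

0.0045


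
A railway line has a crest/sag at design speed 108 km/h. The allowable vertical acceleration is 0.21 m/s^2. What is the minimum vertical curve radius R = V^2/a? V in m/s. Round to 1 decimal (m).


Convert speed: V = 108 / 3.6 = 30.0 m/s
V^2 = 900.0 m^2/s^2
R_v = 900.0 / 0.21
R_v = 4285.7 m

4285.7


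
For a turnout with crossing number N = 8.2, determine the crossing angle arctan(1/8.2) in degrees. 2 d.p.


1/N = 1/8.2 = 0.121951
angle = arctan(0.121951) = 0.121352 rad
angle = 0.121352 * 180/pi = 6.95 degrees

6.95


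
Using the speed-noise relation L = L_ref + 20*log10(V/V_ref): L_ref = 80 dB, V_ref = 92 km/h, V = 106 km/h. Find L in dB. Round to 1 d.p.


V/V_ref = 106 / 92 = 1.152174
log10(1.152174) = 0.061518
20 * 0.061518 = 1.2304
L = 80 + 1.2304 = 81.2 dB

81.2


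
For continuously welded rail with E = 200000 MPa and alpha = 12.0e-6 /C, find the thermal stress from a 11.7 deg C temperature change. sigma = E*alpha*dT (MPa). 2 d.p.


sigma = E * alpha * dT
sigma = 200000 * 12.0e-6 * 11.7
sigma = 2.4 * 11.7
sigma = 28.08 MPa

28.08


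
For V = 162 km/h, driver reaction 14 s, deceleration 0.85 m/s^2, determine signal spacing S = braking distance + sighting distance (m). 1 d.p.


V = 162 / 3.6 = 45.0 m/s
Braking distance = 45.0^2 / (2*0.85) = 1191.1765 m
Sighting distance = 45.0 * 14 = 630.0 m
S = 1191.1765 + 630.0 = 1821.2 m

1821.2


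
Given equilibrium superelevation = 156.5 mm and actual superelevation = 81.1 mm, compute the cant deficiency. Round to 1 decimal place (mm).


Cant deficiency = equilibrium cant - actual cant
CD = 156.5 - 81.1
CD = 75.4 mm

75.4


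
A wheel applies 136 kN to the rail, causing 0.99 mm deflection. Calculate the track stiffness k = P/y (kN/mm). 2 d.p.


Track stiffness k = P / y
k = 136 / 0.99
k = 137.37 kN/mm

137.37


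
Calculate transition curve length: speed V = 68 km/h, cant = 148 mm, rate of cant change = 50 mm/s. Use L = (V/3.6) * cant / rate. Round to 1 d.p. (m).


Convert speed: V = 68 / 3.6 = 18.8889 m/s
L = 18.8889 * 148 / 50
L = 2795.5556 / 50
L = 55.9 m

55.9


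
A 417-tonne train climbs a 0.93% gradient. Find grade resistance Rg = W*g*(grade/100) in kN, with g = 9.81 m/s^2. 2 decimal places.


Rg = W * 9.81 * grade / 100
Rg = 417 * 9.81 * 0.93 / 100
Rg = 4090.77 * 0.0093
Rg = 38.04 kN

38.04


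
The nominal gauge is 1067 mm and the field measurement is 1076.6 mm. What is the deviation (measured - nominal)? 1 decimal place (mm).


Deviation = measured - nominal
Deviation = 1076.6 - 1067
Deviation = 9.6 mm

9.6


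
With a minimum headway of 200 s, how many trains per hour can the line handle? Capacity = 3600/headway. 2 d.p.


Capacity = 3600 / headway
Capacity = 3600 / 200
Capacity = 18.00 trains/hour

18.00


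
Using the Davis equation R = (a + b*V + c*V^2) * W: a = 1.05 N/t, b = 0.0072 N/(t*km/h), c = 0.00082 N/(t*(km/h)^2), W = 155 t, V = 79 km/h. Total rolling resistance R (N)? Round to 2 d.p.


b*V = 0.0072 * 79 = 0.5688
c*V^2 = 0.00082 * 6241 = 5.11762
R_per_t = 1.05 + 0.5688 + 5.11762 = 6.73642 N/t
R_total = 6.73642 * 155 = 1044.15 N

1044.15


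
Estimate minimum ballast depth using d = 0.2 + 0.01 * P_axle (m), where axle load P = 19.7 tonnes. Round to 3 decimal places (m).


d = 0.2 + 0.01 * 19.7
d = 0.2 + 0.197
d = 0.397 m

0.397


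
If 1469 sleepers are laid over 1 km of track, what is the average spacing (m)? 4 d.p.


Spacing = 1000 m / number of sleepers
Spacing = 1000 / 1469
Spacing = 0.6807 m

0.6807


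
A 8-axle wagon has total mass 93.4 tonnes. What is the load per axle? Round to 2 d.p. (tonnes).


Load per axle = total weight / number of axles
Load = 93.4 / 8
Load = 11.68 tonnes

11.68


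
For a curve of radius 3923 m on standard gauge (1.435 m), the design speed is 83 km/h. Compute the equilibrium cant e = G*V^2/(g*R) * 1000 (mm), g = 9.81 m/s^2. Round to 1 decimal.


Convert speed: V = 83 / 3.6 = 23.0556 m/s
Apply formula: e = 1.435 * 23.0556^2 / (9.81 * 3923)
e = 1.435 * 531.5586 / 38484.63
e = 0.019821 m = 19.8 mm

19.8


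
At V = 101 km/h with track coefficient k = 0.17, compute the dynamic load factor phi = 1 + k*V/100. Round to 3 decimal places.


phi = 1 + k * V / 100
phi = 1 + 0.17 * 101 / 100
phi = 1 + 0.1717
phi = 1.172

1.172


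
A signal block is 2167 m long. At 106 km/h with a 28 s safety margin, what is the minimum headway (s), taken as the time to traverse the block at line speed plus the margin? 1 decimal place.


V = 106 / 3.6 = 29.4444 m/s
Block traversal time = 2167 / 29.4444 = 73.5962 s
Headway = 73.5962 + 28
Headway = 101.6 s

101.6


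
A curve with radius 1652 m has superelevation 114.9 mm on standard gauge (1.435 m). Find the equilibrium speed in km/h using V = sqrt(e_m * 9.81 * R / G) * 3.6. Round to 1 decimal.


Convert cant: e = 114.9 mm = 0.1149 m
V_ms = sqrt(0.1149 * 9.81 * 1652 / 1.435)
V_ms = sqrt(1297.618946) = 36.0225 m/s
V = 36.0225 * 3.6 = 129.7 km/h

129.7


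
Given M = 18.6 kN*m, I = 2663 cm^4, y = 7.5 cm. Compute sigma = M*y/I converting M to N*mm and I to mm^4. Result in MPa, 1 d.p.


Convert units:
M = 18.6 kN*m = 18600000 N*mm
y = 7.5 cm = 75 mm
I = 2663 cm^4 = 26630000 mm^4
sigma = 18600000 * 75 / 26630000
sigma = 52.4 MPa

52.4


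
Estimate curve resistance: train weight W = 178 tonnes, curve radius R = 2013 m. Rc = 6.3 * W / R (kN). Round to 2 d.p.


Rc = 6.3 * W / R
Rc = 6.3 * 178 / 2013
Rc = 1121.4 / 2013
Rc = 0.56 kN

0.56


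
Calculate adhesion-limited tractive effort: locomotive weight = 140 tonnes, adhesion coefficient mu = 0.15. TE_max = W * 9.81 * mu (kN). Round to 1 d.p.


TE_max = W * g * mu
TE_max = 140 * 9.81 * 0.15
TE_max = 1373.4 * 0.15
TE_max = 206.0 kN

206.0


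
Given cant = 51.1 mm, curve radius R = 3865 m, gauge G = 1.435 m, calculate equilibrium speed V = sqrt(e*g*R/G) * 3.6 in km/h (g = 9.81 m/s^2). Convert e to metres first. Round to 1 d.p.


Convert cant: e = 51.1 mm = 0.0511 m
V_ms = sqrt(0.0511 * 9.81 * 3865 / 1.435)
V_ms = sqrt(1350.167049) = 36.7446 m/s
V = 36.7446 * 3.6 = 132.3 km/h

132.3


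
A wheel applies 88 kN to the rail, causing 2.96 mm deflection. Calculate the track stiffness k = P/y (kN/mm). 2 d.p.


Track stiffness k = P / y
k = 88 / 2.96
k = 29.73 kN/mm

29.73


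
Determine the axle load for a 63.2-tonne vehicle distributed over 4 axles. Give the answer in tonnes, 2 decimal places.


Load per axle = total weight / number of axles
Load = 63.2 / 4
Load = 15.80 tonnes

15.80


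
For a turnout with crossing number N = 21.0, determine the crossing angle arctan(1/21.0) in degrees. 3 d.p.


1/N = 1/21.0 = 0.047619
angle = arctan(0.047619) = 0.047583 rad
angle = 0.047583 * 180/pi = 2.726 degrees

2.726


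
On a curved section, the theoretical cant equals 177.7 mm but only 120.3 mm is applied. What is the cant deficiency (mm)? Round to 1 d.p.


Cant deficiency = equilibrium cant - actual cant
CD = 177.7 - 120.3
CD = 57.4 mm

57.4


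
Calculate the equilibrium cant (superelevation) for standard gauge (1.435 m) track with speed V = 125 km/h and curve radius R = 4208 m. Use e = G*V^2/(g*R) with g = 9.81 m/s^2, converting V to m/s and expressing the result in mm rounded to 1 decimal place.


Convert speed: V = 125 / 3.6 = 34.7222 m/s
Apply formula: e = 1.435 * 34.7222^2 / (9.81 * 4208)
e = 1.435 * 1205.6327 / 41280.48
e = 0.04191 m = 41.9 mm

41.9


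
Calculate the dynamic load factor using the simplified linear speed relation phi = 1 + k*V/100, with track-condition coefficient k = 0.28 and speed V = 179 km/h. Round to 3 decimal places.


phi = 1 + k * V / 100
phi = 1 + 0.28 * 179 / 100
phi = 1 + 0.5012
phi = 1.501

1.501


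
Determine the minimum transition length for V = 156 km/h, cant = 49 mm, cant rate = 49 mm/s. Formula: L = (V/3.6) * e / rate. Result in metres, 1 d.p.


Convert speed: V = 156 / 3.6 = 43.3333 m/s
L = 43.3333 * 49 / 49
L = 2123.3333 / 49
L = 43.3 m

43.3


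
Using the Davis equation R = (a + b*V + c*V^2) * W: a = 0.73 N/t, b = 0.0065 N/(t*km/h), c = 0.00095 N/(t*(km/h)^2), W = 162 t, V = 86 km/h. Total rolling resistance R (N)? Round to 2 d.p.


b*V = 0.0065 * 86 = 0.559
c*V^2 = 0.00095 * 7396 = 7.0262
R_per_t = 0.73 + 0.559 + 7.0262 = 8.3152 N/t
R_total = 8.3152 * 162 = 1347.06 N

1347.06


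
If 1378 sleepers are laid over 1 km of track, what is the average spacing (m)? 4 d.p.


Spacing = 1000 m / number of sleepers
Spacing = 1000 / 1378
Spacing = 0.7257 m

0.7257


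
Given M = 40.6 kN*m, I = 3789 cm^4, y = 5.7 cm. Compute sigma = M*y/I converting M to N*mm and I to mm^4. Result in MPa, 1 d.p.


Convert units:
M = 40.6 kN*m = 40600000 N*mm
y = 5.7 cm = 57 mm
I = 3789 cm^4 = 37890000 mm^4
sigma = 40600000 * 57 / 37890000
sigma = 61.1 MPa

61.1


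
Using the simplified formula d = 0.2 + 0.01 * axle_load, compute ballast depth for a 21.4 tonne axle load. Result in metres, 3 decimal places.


d = 0.2 + 0.01 * 21.4
d = 0.2 + 0.214
d = 0.414 m

0.414


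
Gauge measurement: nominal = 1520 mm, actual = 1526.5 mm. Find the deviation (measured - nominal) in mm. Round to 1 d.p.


Deviation = measured - nominal
Deviation = 1526.5 - 1520
Deviation = 6.5 mm

6.5


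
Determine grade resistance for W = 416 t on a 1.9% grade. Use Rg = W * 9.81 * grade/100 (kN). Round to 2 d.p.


Rg = W * 9.81 * grade / 100
Rg = 416 * 9.81 * 1.9 / 100
Rg = 4080.96 * 0.019
Rg = 77.54 kN

77.54


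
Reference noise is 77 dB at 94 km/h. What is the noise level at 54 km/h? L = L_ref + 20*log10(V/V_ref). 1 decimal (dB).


V/V_ref = 54 / 94 = 0.574468
log10(0.574468) = -0.240734
20 * -0.240734 = -4.8147
L = 77 + -4.8147 = 72.2 dB

72.2


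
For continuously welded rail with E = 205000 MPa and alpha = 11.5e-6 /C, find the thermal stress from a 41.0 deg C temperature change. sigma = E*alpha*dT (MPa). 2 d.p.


sigma = E * alpha * dT
sigma = 205000 * 11.5e-6 * 41.0
sigma = 2.3575 * 41.0
sigma = 96.66 MPa

96.66


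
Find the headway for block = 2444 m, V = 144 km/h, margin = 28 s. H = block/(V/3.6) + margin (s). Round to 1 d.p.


V = 144 / 3.6 = 40.0 m/s
Block traversal time = 2444 / 40.0 = 61.1 s
Headway = 61.1 + 28
Headway = 89.1 s

89.1


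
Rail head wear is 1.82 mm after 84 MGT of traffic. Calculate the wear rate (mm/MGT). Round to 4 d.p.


Wear rate = total wear / cumulative tonnage
Rate = 1.82 / 84
Rate = 0.0217 mm/MGT

0.0217


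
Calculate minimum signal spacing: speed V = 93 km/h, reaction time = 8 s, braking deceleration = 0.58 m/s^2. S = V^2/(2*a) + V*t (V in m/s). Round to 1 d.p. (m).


V = 93 / 3.6 = 25.8333 m/s
Braking distance = 25.8333^2 / (2*0.58) = 575.3113 m
Sighting distance = 25.8333 * 8 = 206.6667 m
S = 575.3113 + 206.6667 = 782.0 m

782.0


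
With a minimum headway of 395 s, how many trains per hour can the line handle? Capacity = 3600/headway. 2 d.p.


Capacity = 3600 / headway
Capacity = 3600 / 395
Capacity = 9.11 trains/hour

9.11


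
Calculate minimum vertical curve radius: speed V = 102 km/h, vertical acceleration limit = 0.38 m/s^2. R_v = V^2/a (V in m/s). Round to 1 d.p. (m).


Convert speed: V = 102 / 3.6 = 28.3333 m/s
V^2 = 802.7778 m^2/s^2
R_v = 802.7778 / 0.38
R_v = 2112.6 m

2112.6


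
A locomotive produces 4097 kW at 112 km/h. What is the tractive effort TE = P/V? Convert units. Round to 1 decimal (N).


Convert: P = 4097 kW = 4097000 W
V = 112 / 3.6 = 31.1111 m/s
TE = 4097000 / 31.1111
TE = 131689.3 N

131689.3


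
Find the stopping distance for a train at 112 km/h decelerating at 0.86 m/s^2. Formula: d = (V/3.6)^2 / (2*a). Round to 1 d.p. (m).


Convert speed: V = 112 / 3.6 = 31.1111 m/s
V^2 = 967.9012
d = 967.9012 / (2 * 0.86)
d = 967.9012 / 1.72
d = 562.7 m

562.7


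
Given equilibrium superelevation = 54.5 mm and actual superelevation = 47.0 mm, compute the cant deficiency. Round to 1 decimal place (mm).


Cant deficiency = equilibrium cant - actual cant
CD = 54.5 - 47.0
CD = 7.5 mm

7.5


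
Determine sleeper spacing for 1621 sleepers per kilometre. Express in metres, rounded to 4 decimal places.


Spacing = 1000 m / number of sleepers
Spacing = 1000 / 1621
Spacing = 0.6169 m

0.6169


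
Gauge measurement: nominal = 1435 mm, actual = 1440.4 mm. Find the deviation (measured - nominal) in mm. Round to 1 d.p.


Deviation = measured - nominal
Deviation = 1440.4 - 1435
Deviation = 5.4 mm

5.4


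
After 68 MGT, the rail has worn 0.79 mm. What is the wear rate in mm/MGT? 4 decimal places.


Wear rate = total wear / cumulative tonnage
Rate = 0.79 / 68
Rate = 0.0116 mm/MGT

0.0116


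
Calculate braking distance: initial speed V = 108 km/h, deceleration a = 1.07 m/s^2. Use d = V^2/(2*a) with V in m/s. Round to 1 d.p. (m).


Convert speed: V = 108 / 3.6 = 30.0 m/s
V^2 = 900.0
d = 900.0 / (2 * 1.07)
d = 900.0 / 2.14
d = 420.6 m

420.6


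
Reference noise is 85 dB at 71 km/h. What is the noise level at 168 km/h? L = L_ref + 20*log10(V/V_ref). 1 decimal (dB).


V/V_ref = 168 / 71 = 2.366197
log10(2.366197) = 0.374051
20 * 0.374051 = 7.481
L = 85 + 7.481 = 92.5 dB

92.5


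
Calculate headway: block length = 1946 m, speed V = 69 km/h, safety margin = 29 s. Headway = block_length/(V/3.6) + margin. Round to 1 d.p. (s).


V = 69 / 3.6 = 19.1667 m/s
Block traversal time = 1946 / 19.1667 = 101.5304 s
Headway = 101.5304 + 29
Headway = 130.5 s

130.5


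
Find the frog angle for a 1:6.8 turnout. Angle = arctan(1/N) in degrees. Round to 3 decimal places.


1/N = 1/6.8 = 0.147059
angle = arctan(0.147059) = 0.146012 rad
angle = 0.146012 * 180/pi = 8.366 degrees

8.366


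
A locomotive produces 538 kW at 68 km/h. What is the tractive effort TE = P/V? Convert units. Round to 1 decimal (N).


Convert: P = 538 kW = 538000 W
V = 68 / 3.6 = 18.8889 m/s
TE = 538000 / 18.8889
TE = 28482.4 N

28482.4


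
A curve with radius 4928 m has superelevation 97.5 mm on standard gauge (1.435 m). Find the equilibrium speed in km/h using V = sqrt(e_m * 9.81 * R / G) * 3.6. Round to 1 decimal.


Convert cant: e = 97.5 mm = 0.0975 m
V_ms = sqrt(0.0975 * 9.81 * 4928 / 1.435)
V_ms = sqrt(3284.675122) = 57.3121 m/s
V = 57.3121 * 3.6 = 206.3 km/h

206.3


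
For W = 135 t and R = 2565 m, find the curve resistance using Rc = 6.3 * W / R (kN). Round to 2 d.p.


Rc = 6.3 * W / R
Rc = 6.3 * 135 / 2565
Rc = 850.5 / 2565
Rc = 0.33 kN

0.33


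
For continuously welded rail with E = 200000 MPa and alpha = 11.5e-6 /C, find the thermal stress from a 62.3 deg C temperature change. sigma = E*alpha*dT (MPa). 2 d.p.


sigma = E * alpha * dT
sigma = 200000 * 11.5e-6 * 62.3
sigma = 2.3 * 62.3
sigma = 143.29 MPa

143.29


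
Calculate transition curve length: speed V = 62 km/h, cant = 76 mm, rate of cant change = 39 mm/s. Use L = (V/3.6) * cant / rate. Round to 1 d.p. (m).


Convert speed: V = 62 / 3.6 = 17.2222 m/s
L = 17.2222 * 76 / 39
L = 1308.8889 / 39
L = 33.6 m

33.6


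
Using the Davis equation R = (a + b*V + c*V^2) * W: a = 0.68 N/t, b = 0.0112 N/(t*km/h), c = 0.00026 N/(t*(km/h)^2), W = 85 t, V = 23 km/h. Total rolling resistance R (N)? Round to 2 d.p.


b*V = 0.0112 * 23 = 0.2576
c*V^2 = 0.00026 * 529 = 0.13754
R_per_t = 0.68 + 0.2576 + 0.13754 = 1.07514 N/t
R_total = 1.07514 * 85 = 91.39 N

91.39


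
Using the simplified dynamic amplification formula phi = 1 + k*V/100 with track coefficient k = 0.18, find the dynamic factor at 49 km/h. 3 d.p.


phi = 1 + k * V / 100
phi = 1 + 0.18 * 49 / 100
phi = 1 + 0.0882
phi = 1.088

1.088


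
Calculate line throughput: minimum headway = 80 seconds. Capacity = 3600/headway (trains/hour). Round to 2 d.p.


Capacity = 3600 / headway
Capacity = 3600 / 80
Capacity = 45.00 trains/hour

45.00


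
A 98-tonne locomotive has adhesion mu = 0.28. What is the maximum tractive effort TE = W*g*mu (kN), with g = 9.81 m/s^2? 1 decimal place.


TE_max = W * g * mu
TE_max = 98 * 9.81 * 0.28
TE_max = 961.38 * 0.28
TE_max = 269.2 kN

269.2


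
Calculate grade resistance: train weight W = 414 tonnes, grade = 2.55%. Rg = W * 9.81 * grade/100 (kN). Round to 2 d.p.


Rg = W * 9.81 * grade / 100
Rg = 414 * 9.81 * 2.55 / 100
Rg = 4061.34 * 0.0255
Rg = 103.56 kN

103.56


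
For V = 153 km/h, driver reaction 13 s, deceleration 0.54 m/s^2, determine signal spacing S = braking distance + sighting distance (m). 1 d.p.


V = 153 / 3.6 = 42.5 m/s
Braking distance = 42.5^2 / (2*0.54) = 1672.4537 m
Sighting distance = 42.5 * 13 = 552.5 m
S = 1672.4537 + 552.5 = 2225.0 m

2225.0


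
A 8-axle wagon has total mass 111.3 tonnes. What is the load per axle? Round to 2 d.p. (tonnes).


Load per axle = total weight / number of axles
Load = 111.3 / 8
Load = 13.91 tonnes

13.91


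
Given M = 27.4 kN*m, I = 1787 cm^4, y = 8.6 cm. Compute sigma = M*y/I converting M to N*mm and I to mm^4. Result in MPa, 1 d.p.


Convert units:
M = 27.4 kN*m = 27400000 N*mm
y = 8.6 cm = 86 mm
I = 1787 cm^4 = 17870000 mm^4
sigma = 27400000 * 86 / 17870000
sigma = 131.9 MPa

131.9


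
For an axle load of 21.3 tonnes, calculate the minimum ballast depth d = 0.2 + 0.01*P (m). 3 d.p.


d = 0.2 + 0.01 * 21.3
d = 0.2 + 0.213
d = 0.413 m

0.413


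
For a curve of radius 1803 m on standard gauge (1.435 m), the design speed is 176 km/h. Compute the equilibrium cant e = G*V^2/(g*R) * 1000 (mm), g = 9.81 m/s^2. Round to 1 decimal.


Convert speed: V = 176 / 3.6 = 48.8889 m/s
Apply formula: e = 1.435 * 48.8889^2 / (9.81 * 1803)
e = 1.435 * 2390.1235 / 17687.43
e = 0.193913 m = 193.9 mm

193.9


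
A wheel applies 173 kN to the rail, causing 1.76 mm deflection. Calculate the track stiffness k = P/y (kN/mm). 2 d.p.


Track stiffness k = P / y
k = 173 / 1.76
k = 98.30 kN/mm

98.30


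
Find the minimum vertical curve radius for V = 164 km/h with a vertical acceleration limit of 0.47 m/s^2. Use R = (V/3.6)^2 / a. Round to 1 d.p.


Convert speed: V = 164 / 3.6 = 45.5556 m/s
V^2 = 2075.3086 m^2/s^2
R_v = 2075.3086 / 0.47
R_v = 4415.6 m

4415.6


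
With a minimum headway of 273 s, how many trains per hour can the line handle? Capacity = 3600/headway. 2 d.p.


Capacity = 3600 / headway
Capacity = 3600 / 273
Capacity = 13.19 trains/hour

13.19


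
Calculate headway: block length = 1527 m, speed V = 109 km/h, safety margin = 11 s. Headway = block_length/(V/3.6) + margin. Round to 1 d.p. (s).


V = 109 / 3.6 = 30.2778 m/s
Block traversal time = 1527 / 30.2778 = 50.433 s
Headway = 50.433 + 11
Headway = 61.4 s

61.4


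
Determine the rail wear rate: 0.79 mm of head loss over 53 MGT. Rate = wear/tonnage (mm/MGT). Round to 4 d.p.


Wear rate = total wear / cumulative tonnage
Rate = 0.79 / 53
Rate = 0.0149 mm/MGT

0.0149


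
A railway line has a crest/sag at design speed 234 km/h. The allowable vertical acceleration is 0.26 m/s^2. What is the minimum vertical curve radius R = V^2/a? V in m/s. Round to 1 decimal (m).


Convert speed: V = 234 / 3.6 = 65.0 m/s
V^2 = 4225.0 m^2/s^2
R_v = 4225.0 / 0.26
R_v = 16250.0 m

16250.0


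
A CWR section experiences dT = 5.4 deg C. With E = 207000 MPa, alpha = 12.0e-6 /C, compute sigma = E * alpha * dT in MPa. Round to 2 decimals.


sigma = E * alpha * dT
sigma = 207000 * 12.0e-6 * 5.4
sigma = 2.484 * 5.4
sigma = 13.41 MPa

13.41


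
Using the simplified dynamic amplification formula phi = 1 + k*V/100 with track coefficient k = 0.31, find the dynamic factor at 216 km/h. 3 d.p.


phi = 1 + k * V / 100
phi = 1 + 0.31 * 216 / 100
phi = 1 + 0.6696
phi = 1.670

1.670


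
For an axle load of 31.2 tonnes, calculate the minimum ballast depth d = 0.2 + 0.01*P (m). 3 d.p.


d = 0.2 + 0.01 * 31.2
d = 0.2 + 0.312
d = 0.512 m

0.512


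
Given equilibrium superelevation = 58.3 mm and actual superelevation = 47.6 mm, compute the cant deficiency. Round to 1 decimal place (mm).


Cant deficiency = equilibrium cant - actual cant
CD = 58.3 - 47.6
CD = 10.7 mm

10.7


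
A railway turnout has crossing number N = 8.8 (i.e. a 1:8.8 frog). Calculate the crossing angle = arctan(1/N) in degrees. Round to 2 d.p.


1/N = 1/8.8 = 0.113636
angle = arctan(0.113636) = 0.113151 rad
angle = 0.113151 * 180/pi = 6.48 degrees

6.48


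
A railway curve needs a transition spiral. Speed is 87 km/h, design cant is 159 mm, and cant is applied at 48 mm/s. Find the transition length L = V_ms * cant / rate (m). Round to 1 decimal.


Convert speed: V = 87 / 3.6 = 24.1667 m/s
L = 24.1667 * 159 / 48
L = 3842.5 / 48
L = 80.1 m

80.1


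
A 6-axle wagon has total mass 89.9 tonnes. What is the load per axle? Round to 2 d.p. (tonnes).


Load per axle = total weight / number of axles
Load = 89.9 / 6
Load = 14.98 tonnes

14.98
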